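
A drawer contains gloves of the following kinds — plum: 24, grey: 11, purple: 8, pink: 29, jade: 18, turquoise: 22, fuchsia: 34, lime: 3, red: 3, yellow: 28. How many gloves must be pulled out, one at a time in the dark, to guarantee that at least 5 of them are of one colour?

39

By the pigeonhole principle, the 10 colours are the holes; the gloves drawn are the pigeons.
To avoid 5 of any one colour, the worst case takes at most 4 of each colour, or every glove of a colour that has fewer than 4.
That gives 4 + 4 + 4 + 4 + 4 + 4 + 4 + 3 + 3 + 4 = 38 gloves with no colour reaching 5.
The next glove forces some colour to 5, so 38 + 1 = 39.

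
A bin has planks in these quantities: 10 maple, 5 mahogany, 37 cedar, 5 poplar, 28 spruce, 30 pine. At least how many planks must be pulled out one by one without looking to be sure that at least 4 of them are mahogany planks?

In the worst case for collecting mahogany planks, every non-mahogany plank comes out first.
There are 10 + 37 + 5 + 28 + 30 = 110 non-mahogany planks altogether.
After those, each further plank must be mahogany, so 110 + 4 = 114 draws guarantee 4 mahogany planks.

114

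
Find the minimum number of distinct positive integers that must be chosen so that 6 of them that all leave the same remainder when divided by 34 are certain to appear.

The 34 residue classes mod 34 are the pigeonholes.
With 170 integers one could put 5 in each residue class and have no class reach 6.
The 171st integer pushes some class to 6, so 34·5 + 1 = 171.

171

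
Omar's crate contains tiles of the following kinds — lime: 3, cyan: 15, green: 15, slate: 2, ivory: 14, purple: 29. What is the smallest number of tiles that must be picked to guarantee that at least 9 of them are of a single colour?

An adversary could hand out at most 8 tiles per colour (lime, slate run out sooner): 3 + 8 + 8 + 2 + 8 + 8 = 37 tiles and still no colour has 9.
Pigeonhole: one more tile lands in a colour already at 8, so 38 draws are enough and 37 are not.

38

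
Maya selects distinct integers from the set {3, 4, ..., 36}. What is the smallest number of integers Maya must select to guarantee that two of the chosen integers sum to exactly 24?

26

Two chosen integers sum to 24 exactly when both halves of some pair {x, 24−x} with 3 ≤ x ≤ 24−x ≤ 21 are chosen — 9 such pairs.
The remaining 16 elements (those with no distinct partner in range) can never complete a 24-sum, so the worst case takes all of them and one from each pair: 16 + 9 = 25.
Pigeonhole: the 26th integer has to be the second member of some pair, so 25 + 1 = 26.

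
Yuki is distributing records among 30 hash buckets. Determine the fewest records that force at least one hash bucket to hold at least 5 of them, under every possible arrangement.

121

With 120 records one could put exactly 4 in each of the 30 hash buckets, and no hash bucket would reach 5.
Pigeonhole: one more record must land in a hash bucket that already has 4, giving it 5.
So 30 × 4 + 1 = 121 records are required.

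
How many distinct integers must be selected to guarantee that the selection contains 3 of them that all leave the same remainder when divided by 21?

The 21 residue classes mod 21 are the pigeonholes.
With 42 integers one could put 2 in each residue class and have no class reach 3.
The 43rd integer pushes some class to 3, so 21·2 + 1 = 43.

43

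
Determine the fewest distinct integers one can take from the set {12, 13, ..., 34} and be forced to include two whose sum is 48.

14

Group the elements by complementary pair {x, 48−x}: {14,34}, {15,33}, {16,32}, …, giving 10 two-element pairs, the single value 24 (it cannot pair with itself since the integers are distinct), and 2 integers whose partner 48−x falls outside [12,34].
Treating each of those 13 groups as a pigeonhole, one can pick one integer per group — 13 integers — with no two summing to 48.
The 14th integer lands in an occupied pair, forcing a sum of 48.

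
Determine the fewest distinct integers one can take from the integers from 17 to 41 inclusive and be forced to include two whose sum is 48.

19

Group the elements by complementary pair {x, 48−x}: {17,31}, {18,30}, {19,29}, …, giving 7 two-element pairs, the single value 24 (it cannot pair with itself since the integers are distinct), and 10 integers whose partner 48−x falls outside [17,41].
Treating each of those 18 groups as a pigeonhole, one can pick one integer per group — 18 integers — with no two summing to 48.
The 19th integer lands in an occupied pair, forcing a sum of 48.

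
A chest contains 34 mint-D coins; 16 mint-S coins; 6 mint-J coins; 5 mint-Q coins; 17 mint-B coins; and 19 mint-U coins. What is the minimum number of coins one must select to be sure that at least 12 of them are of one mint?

The 6 mints are the holes; the coins drawn are the pigeons.
To avoid 12 of any one mint, the worst case takes at most 11 of each mint, or every coin of a mint that has fewer than 11.
That gives 11 + 11 + 6 + 5 + 11 + 11 = 55 coins with no mint reaching 12.
The next coin forces some mint to 12, so 55 + 1 = 56.

56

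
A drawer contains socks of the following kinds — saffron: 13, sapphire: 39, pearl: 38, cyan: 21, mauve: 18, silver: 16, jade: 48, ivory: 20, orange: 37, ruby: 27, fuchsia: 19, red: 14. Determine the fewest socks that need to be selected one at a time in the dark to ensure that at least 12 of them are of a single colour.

An adversary could hand out at most 11 socks per colour: 11 + 11 + 11 + 11 + 11 + 11 + 11 + 11 + 11 + 11 + 11 + 11 = 132 socks and still no colour has 12.
By pigeonhole, one more sock lands in a colour already at 11, so 133 draws are enough and 132 are not.

133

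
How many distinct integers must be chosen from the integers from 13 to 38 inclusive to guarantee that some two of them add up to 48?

16

Group the elements by complementary pair {x, 48−x}: {13,35}, {14,34}, {15,33}, …, giving 11 two-element pairs, the single value 24 (it cannot pair with itself since the integers are distinct), and 3 integers whose partner 48−x falls outside [13,38].
By pigeonhole, treating each of those 15 groups as a pigeonhole, one can pick one integer per group — 15 integers — with no two summing to 48.
The 16th integer lands in an occupied pair, forcing a sum of 48.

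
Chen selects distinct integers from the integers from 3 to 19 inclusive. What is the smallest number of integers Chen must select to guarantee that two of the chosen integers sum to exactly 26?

A set avoiding the sum 26 can contain at most one of each pair {x, 26−x}, plus the 5 elements whose complement lies outside the range or equal to its own complement.
The integers 3, …, 13 (11 of them) are such a set: any two sum to at least 3+4 = 7 and at most 12+13 = 25 < 26.
Any 12th integer completes one of the 6 pairs, so 12 choices force a sum of 26.

12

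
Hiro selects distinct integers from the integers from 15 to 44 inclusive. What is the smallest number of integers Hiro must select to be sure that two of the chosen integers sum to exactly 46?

23

Group the elements by complementary pair {x, 46−x}: {15,31}, {16,30}, {17,29}, …, giving 8 two-element pairs, the single value 23 (it cannot pair with itself since the integers are distinct), and 13 integers whose partner 46−x falls outside [15,44].
By pigeonhole, treating each of those 22 groups as a pigeonhole, one can pick one integer per group — 22 integers — with no two summing to 46.
The 23rd integer lands in an occupied pair, forcing a sum of 46.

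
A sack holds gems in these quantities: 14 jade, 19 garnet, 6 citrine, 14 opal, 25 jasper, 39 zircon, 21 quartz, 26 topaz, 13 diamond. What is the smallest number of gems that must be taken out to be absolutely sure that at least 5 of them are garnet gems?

163

In the worst case for collecting garnet gems, every non-garnet gem comes out first.
There are 14 + 6 + 14 + 25 + 39 + 21 + 26 + 13 = 158 non-garnet gems altogether.
After those, each further gem must be garnet, so 158 + 5 = 163 draws guarantee 5 garnet gems.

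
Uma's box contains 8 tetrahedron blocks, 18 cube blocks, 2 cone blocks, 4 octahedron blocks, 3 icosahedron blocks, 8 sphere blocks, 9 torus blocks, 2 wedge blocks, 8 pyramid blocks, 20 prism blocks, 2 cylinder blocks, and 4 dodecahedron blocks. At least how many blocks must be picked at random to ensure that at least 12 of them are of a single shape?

An adversary could hand out at most 11 blocks per shape (10 shapes run out sooner): 8 + 11 + 2 + 4 + 3 + 8 + 9 + 2 + 8 + 11 + 2 + 4 = 72 blocks and still no shape has 12.
One more block lands in a shape already at 11, so 73 draws are enough and 72 are not.

73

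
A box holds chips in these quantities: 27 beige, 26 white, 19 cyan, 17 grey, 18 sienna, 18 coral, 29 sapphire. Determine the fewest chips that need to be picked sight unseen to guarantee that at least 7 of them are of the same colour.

Pigeonhole: the 7 colours are the holes; the chips drawn are the pigeons.
To avoid 7 of any one colour, the worst case takes at most 6 of each colour.
That gives 6 + 6 + 6 + 6 + 6 + 6 + 6 = 42 chips with no colour reaching 7.
The next chip forces some colour to 7, so 42 + 1 = 43.

43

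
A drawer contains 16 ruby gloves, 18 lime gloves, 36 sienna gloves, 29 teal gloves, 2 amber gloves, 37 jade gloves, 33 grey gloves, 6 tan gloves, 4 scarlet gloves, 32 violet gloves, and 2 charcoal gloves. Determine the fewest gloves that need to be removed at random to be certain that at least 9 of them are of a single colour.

71

The 11 colours are the holes; the gloves drawn are the pigeons.
To avoid 9 of any one colour, the worst case takes at most 8 of each colour, or every glove of a colour that has fewer than 8.
That gives 8 + 8 + 8 + 8 + 2 + 8 + 8 + 6 + 4 + 8 + 2 = 70 gloves with no colour reaching 9.
The next glove forces some colour to 9, so 70 + 1 = 71.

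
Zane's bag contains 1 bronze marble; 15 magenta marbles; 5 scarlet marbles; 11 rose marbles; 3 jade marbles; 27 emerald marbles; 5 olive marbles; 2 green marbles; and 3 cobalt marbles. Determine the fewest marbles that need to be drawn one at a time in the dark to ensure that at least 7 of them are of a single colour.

38

Pigeonhole: the 9 colours are the holes; the marbles drawn are the pigeons.
To avoid 7 of any one colour, the worst case takes at most 6 of each colour, or every marble of a colour that has fewer than 6.
That gives 1 + 6 + 5 + 6 + 3 + 6 + 5 + 2 + 3 = 37 marbles with no colour reaching 7.
The next marble forces some colour to 7, so 37 + 1 = 38.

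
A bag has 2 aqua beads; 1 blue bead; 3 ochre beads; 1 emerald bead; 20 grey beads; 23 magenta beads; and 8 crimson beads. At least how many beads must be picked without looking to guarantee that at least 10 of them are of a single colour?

An adversary could hand out at most 9 beads per colour (5 colours run out sooner): 2 + 1 + 3 + 1 + 9 + 9 + 8 = 33 beads and still no colour has 10.
One more bead lands in a colour already at 9, so 34 draws are enough and 33 are not.

34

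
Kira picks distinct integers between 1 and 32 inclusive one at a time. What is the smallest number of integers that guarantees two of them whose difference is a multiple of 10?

Integers whose pairwise differences are multiples of 10 are exactly those sharing a remainder mod 10. Pigeonhole: the 10 residue classes mod 10 are the pigeonholes.
With 10 integers one could put 1 in each residue class and have no class reach 2.
The 11th integer pushes some class to 2, so 10·1 + 1 = 11.

11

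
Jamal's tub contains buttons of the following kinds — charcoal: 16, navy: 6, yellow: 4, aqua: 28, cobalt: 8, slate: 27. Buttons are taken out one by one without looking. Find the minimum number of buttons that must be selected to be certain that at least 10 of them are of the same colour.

By pigeonhole, the 6 colours are the holes; the buttons drawn are the pigeons.
To avoid 10 of any one colour, the worst case takes at most 9 of each colour, or every button of a colour that has fewer than 9.
That gives 9 + 6 + 4 + 9 + 8 + 9 = 45 buttons with no colour reaching 10.
The next button forces some colour to 10, so 45 + 1 = 46.

46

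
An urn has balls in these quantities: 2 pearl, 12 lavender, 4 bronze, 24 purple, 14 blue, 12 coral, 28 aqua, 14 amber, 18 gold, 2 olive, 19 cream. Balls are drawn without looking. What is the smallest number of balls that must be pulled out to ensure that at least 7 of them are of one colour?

57

By the pigeonhole principle, put each drawn ball into a box by colour. The largest draw with every box below 7 takes min(count, 6) from each colour; colours with fewer than 6 contribute all they have.
Σ min(cᵢ, 6) = 2 + 6 + 4 + 6 + 6 + 6 + 6 + 6 + 6 + 2 + 6 = 56.
Draw number 56 + 1 = 57 must push one box to 7.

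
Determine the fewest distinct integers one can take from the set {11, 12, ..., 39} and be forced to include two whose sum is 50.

Group the elements by complementary pair {x, 50−x}: {11,39}, {12,38}, {13,37}, …, giving 14 two-element pairs and the single value 25 (it cannot pair with itself since the integers are distinct).
Pigeonhole: treating each of those 15 groups as a pigeonhole, one can pick one integer per group — 15 integers — with no two summing to 50.
The 16th integer lands in an occupied pair, forcing a sum of 50.

16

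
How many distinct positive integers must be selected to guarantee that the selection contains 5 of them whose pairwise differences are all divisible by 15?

61

Integers whose pairwise differences are multiples of 15 are exactly those sharing a remainder mod 15. The 15 residue classes mod 15 are the pigeonholes.
With 60 integers one could put 4 in each residue class and have no class reach 5.
The 61st integer pushes some class to 5, so 15·4 + 1 = 61.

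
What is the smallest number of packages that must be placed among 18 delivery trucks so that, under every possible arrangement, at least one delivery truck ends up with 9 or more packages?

With 144 packages one could put exactly 8 in each of the 18 delivery trucks, and no delivery truck would reach 9.
One more package must land in a delivery truck that already has 8, giving it 9.
So 18 × 8 + 1 = 145 packages are required.

145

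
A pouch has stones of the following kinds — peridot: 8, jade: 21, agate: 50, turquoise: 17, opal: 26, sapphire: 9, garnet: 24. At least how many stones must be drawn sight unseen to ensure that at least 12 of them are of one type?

73

By pigeonhole, the 7 types are the holes; the stones drawn are the pigeons.
To avoid 12 of any one type, the worst case takes at most 11 of each type, or every stone of a type that has fewer than 11.
That gives 8 + 11 + 11 + 11 + 11 + 9 + 11 = 72 stones with no type reaching 12.
The next stone forces some type to 12, so 72 + 1 = 73.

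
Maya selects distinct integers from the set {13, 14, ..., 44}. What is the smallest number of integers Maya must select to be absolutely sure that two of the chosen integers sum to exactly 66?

22

Two chosen integers sum to 66 exactly when both halves of some pair {x, 66−x} with 22 ≤ x ≤ 66−x ≤ 44 are chosen — 11 such pairs.
The remaining 10 elements (those with no distinct partner in range) can never complete a 66-sum, so the worst case takes all of them and one from each pair: 10 + 11 = 21.
Pigeonhole: the 22nd integer has to be the second member of some pair, so 21 + 1 = 22.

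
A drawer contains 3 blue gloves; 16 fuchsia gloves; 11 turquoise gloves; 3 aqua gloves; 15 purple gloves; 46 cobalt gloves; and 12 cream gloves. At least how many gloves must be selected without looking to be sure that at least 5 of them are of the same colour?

27

Put each drawn glove into a box by colour. The largest draw with every box below 5 takes min(count, 4) from each colour; colours with fewer than 4 contribute all they have.
Σ min(cᵢ, 4) = 3 + 4 + 4 + 3 + 4 + 4 + 4 = 26.
Draw number 26 + 1 = 27 must push one box to 5.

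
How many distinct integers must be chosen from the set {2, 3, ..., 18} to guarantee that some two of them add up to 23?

A set avoiding the sum 23 can contain at most one of each pair {x, 23−x}, plus the 3 elements whose complement lies outside the range.
The integers 2, …, 11 (10 of them) are such a set: any two sum to at least 2+3 = 5 and at most 10+11 = 21 < 23.
Pigeonhole: any 11th integer completes one of the 7 pairs, so 11 choices force a sum of 23.

11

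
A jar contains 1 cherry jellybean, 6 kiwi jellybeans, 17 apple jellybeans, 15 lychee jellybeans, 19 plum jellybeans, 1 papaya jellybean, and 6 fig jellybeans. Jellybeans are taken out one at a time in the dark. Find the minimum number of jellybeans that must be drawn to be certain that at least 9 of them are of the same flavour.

39

An adversary could hand out at most 8 jellybeans per flavour (4 flavours run out sooner): 1 + 6 + 8 + 8 + 8 + 1 + 6 = 38 jellybeans and still no flavour has 9.
By the pigeonhole principle, one more jellybean lands in a flavour already at 8, so 39 draws are enough and 38 are not.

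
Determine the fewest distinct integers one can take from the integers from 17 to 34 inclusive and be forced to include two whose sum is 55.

12

Two chosen integers sum to 55 exactly when both halves of some pair {x, 55−x} with 21 ≤ x ≤ 55−x ≤ 34 are chosen — 7 such pairs.
The remaining 4 elements (those with no distinct partner in range) can never complete a 55-sum, so the worst case takes all of them and one from each pair: 4 + 7 = 11.
The 12th integer has to be the second member of some pair, so 11 + 1 = 12.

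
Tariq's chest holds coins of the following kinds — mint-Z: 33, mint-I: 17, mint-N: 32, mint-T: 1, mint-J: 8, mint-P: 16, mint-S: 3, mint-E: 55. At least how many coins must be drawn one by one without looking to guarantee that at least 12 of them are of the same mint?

68

By pigeonhole, the 8 mints are the holes; the coins drawn are the pigeons.
To avoid 12 of any one mint, the worst case takes at most 11 of each mint, or every coin of a mint that has fewer than 11.
That gives 11 + 11 + 11 + 1 + 8 + 11 + 3 + 11 = 67 coins with no mint reaching 12.
The next coin forces some mint to 12, so 67 + 1 = 68.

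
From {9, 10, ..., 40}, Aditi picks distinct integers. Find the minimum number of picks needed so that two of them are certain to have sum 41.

A set avoiding the sum 41 can contain at most one of each pair {x, 41−x}, plus the 8 elements whose complement lies outside the range.
The integers 21, …, 40 (20 of them) are such a set: any two sum to at least 21+22 = 43 > 41.
By the pigeonhole principle, any 21st integer completes one of the 12 pairs, so 21 choices force a sum of 41.

21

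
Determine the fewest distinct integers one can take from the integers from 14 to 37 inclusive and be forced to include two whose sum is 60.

18

Group the elements by complementary pair {x, 60−x}: {23,37}, {24,36}, {25,35}, …, giving 7 two-element pairs, the single value 30 (it cannot pair with itself since the integers are distinct), and 9 integers whose partner 60−x falls outside [14,37].
By the pigeonhole principle, treating each of those 17 groups as a pigeonhole, one can pick one integer per group — 17 integers — with no two summing to 60.
The 18th integer lands in an occupied pair, forcing a sum of 60.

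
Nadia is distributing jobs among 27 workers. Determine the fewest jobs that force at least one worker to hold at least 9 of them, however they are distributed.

With 216 jobs one could put exactly 8 in each of the 27 workers, and no worker would reach 9.
By pigeonhole, one more job must land in a worker that already has 8, giving it 9.
So 27 × 8 + 1 = 217 jobs are required.

217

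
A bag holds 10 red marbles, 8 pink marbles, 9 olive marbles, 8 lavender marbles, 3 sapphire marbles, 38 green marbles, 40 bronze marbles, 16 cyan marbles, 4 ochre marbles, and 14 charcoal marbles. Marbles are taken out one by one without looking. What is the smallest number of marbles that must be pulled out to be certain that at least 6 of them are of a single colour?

An adversary could hand out at most 5 marbles per colour (sapphire, ochre run out sooner): 5 + 5 + 5 + 5 + 3 + 5 + 5 + 5 + 4 + 5 = 47 marbles and still no colour has 6.
Pigeonhole: one more marble lands in a colour already at 5, so 48 draws are enough and 47 are not.

48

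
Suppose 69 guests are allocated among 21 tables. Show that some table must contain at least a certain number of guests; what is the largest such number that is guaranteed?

4

By the pigeonhole principle, the 21 tables are the holes and the 69 guests are the pigeons.
If every table held at most 3 guests, the total would be at most 21 × 3 = 63, which is less than 69.
So some table holds at least ⌈69/21⌉ = 4 guests.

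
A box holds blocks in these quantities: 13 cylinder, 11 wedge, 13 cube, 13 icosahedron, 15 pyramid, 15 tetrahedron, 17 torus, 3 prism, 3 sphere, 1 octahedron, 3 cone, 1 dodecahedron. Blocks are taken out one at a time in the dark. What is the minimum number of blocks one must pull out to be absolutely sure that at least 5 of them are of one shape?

40

The 12 shapes are the holes; the blocks drawn are the pigeons.
To avoid 5 of any one shape, the worst case takes at most 4 of each shape, or every block of a shape that has fewer than 4.
That gives 4 + 4 + 4 + 4 + 4 + 4 + 4 + 3 + 3 + 1 + 3 + 1 = 39 blocks with no shape reaching 5.
The next block forces some shape to 5, so 39 + 1 = 40.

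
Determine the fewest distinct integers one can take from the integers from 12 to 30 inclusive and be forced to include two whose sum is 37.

13

Group the elements by complementary pair {x, 37−x}: {12,25}, {13,24}, {14,23}, …, giving 7 two-element pairs and 5 integers whose partner 37−x falls outside [12,30].
Treating each of those 12 groups as a pigeonhole, one can pick one integer per group — 12 integers — with no two summing to 37.
The 13th integer lands in an occupied pair, forcing a sum of 37.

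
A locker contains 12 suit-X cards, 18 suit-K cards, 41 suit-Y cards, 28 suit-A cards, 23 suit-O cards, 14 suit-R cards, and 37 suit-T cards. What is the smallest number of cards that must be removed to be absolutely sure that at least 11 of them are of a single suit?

By the pigeonhole principle, the 7 suits are the holes; the cards drawn are the pigeons.
To avoid 11 of any one suit, the worst case takes at most 10 of each suit.
That gives 10 + 10 + 10 + 10 + 10 + 10 + 10 = 70 cards with no suit reaching 11.
The next card forces some suit to 11, so 70 + 1 = 71.

71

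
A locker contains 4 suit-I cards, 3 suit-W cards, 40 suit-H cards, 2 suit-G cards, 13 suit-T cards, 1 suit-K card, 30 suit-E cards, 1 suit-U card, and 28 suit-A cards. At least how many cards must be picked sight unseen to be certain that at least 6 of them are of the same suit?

32

The 9 suits are the holes; the cards drawn are the pigeons.
To avoid 6 of any one suit, the worst case takes at most 5 of each suit, or every card of a suit that has fewer than 5.
That gives 4 + 3 + 5 + 2 + 5 + 1 + 5 + 1 + 5 = 31 cards with no suit reaching 6.
The next card forces some suit to 6, so 31 + 1 = 32.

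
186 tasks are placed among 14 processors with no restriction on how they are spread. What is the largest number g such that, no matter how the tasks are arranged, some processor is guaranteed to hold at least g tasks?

14

The 14 processors are the holes and the 186 tasks are the pigeons.
If every processor held at most 13 tasks, the total would be at most 14 × 13 = 182, which is less than 186.
So some processor holds at least ⌈186/14⌉ = 14 tasks.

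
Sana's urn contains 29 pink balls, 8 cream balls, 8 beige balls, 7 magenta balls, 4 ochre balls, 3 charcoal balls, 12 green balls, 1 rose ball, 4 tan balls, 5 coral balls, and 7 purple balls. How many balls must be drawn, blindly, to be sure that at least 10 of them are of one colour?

The 11 colours are the holes; the balls drawn are the pigeons.
To avoid 10 of any one colour, the worst case takes at most 9 of each colour, or every ball of a colour that has fewer than 9.
That gives 9 + 8 + 8 + 7 + 4 + 3 + 9 + 1 + 4 + 5 + 7 = 65 balls with no colour reaching 10.
The next ball forces some colour to 10, so 65 + 1 = 66.

66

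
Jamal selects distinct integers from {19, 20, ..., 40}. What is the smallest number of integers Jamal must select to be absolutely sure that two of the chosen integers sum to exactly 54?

15

Two chosen integers sum to 54 exactly when both halves of some pair {x, 54−x} with 19 ≤ x ≤ 54−x ≤ 35 are chosen — 8 such pairs.
The remaining 6 elements (those with no distinct partner in range) can never complete a 54-sum, so the worst case takes all of them and one from each pair: 6 + 8 = 14.
The 15th integer has to be the second member of some pair, so 14 + 1 = 15.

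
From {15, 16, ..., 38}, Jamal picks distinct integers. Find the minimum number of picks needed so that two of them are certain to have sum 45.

17

Group the elements by complementary pair {x, 45−x}: {15,30}, {16,29}, {17,28}, …, giving 8 two-element pairs and 8 integers whose partner 45−x falls outside [15,38].
Treating each of those 16 groups as a pigeonhole, one can pick one integer per group — 16 integers — with no two summing to 45.
The 17th integer lands in an occupied pair, forcing a sum of 45.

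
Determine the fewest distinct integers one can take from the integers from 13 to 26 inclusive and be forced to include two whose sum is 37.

9

A set avoiding the sum 37 can contain at most one of each pair {x, 37−x}, plus the 2 elements whose complement lies outside the range.
The integers 19, …, 26 (8 of them) are such a set: any two sum to at least 19+20 = 39 > 37.
Any 9th integer completes one of the 6 pairs, so 9 choices force a sum of 37.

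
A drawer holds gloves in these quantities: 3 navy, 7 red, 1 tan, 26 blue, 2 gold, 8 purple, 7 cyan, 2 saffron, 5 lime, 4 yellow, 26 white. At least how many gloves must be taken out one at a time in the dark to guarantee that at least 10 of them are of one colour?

58

Put each drawn glove into a box by colour. The largest draw with every box below 10 takes min(count, 9) from each colour; colours with fewer than 9 contribute all they have.
Σ min(cᵢ, 9) = 3 + 7 + 1 + 9 + 2 + 8 + 7 + 2 + 5 + 4 + 9 = 57.
Draw number 57 + 1 = 58 must push one box to 10.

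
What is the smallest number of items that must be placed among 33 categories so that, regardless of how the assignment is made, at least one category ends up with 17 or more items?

With 528 items one could put exactly 16 in each of the 33 categories, and no category would reach 17.
Pigeonhole: one more item must land in a category that already has 16, giving it 17.
So 33 × 16 + 1 = 529 items are required.

529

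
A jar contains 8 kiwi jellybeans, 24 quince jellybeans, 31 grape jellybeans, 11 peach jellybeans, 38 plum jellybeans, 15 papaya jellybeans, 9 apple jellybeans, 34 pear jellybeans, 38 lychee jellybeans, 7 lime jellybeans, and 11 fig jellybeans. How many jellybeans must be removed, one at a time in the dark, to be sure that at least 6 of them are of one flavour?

56

An adversary could hand out at most 5 jellybeans per flavour: 5 + 5 + 5 + 5 + 5 + 5 + 5 + 5 + 5 + 5 + 5 = 55 jellybeans and still no flavour has 6.
By the pigeonhole principle, one more jellybean lands in a flavour already at 5, so 56 draws are enough and 55 are not.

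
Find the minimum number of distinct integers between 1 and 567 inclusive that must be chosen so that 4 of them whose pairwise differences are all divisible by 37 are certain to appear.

112

Integers whose pairwise differences are multiples of 37 are exactly those sharing a remainder mod 37. The 37 residue classes mod 37 are the pigeonholes.
With 111 integers one could put 3 in each residue class and have no class reach 4.
The 112th integer pushes some class to 4, so 37·3 + 1 = 112.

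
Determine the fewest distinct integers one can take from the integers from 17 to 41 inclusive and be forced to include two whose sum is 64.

Two chosen integers sum to 64 exactly when both halves of some pair {x, 64−x} with 23 ≤ x ≤ 64−x ≤ 41 are chosen — 9 such pairs.
The remaining 7 elements (those with no distinct partner in range) can never complete a 64-sum, so the worst case takes all of them and one from each pair: 7 + 9 = 16.
The 17th integer has to be the second member of some pair, so 16 + 1 = 17.

17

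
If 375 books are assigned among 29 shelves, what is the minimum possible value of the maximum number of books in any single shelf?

13

The 29 shelves are the holes and the 375 books are the pigeons.
If every shelf held at most 12 books, the total would be at most 29 × 12 = 348, which is less than 375.
So some shelf holds at least ⌈375/29⌉ = 13 books.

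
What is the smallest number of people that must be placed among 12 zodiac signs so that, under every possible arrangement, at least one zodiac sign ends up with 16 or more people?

181

With 180 people one could put exactly 15 in each of the 12 zodiac signs, and no zodiac sign would reach 16.
By pigeonhole, one more person must land in a zodiac sign that already has 15, giving it 16.
So 12 × 15 + 1 = 181 people are required.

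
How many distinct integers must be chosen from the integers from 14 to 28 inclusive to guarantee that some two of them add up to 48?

A set avoiding the sum 48 can contain at most one of each pair {x, 48−x}, plus the 7 elements whose complement lies outside the range or equal to its own complement.
The integers 14, …, 24 (11 of them) are such a set: any two sum to at least 14+15 = 29 and at most 23+24 = 47 < 48.
Any 12th integer completes one of the 4 pairs, so 12 choices force a sum of 48.

12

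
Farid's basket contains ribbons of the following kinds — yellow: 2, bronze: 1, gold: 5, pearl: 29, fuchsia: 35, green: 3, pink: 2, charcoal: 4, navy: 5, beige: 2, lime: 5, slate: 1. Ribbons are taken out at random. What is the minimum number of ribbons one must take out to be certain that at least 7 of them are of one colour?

An adversary could hand out at most 6 ribbons per colour (10 colours run out sooner): 2 + 1 + 5 + 6 + 6 + 3 + 2 + 4 + 5 + 2 + 5 + 1 = 42 ribbons and still no colour has 7.
One more ribbon lands in a colour already at 6, so 43 draws are enough and 42 are not.

43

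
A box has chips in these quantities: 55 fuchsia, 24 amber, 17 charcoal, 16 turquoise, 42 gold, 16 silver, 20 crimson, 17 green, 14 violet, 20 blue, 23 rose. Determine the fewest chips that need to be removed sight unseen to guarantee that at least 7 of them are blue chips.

In the worst case for collecting blue chips, every non-blue chip comes out first.
There are 55 + 24 + 17 + 16 + 42 + 16 + 20 + 17 + 14 + 23 = 244 non-blue chips altogether.
After those, each further chip must be blue, so 244 + 7 = 251 draws guarantee 7 blue chips.

251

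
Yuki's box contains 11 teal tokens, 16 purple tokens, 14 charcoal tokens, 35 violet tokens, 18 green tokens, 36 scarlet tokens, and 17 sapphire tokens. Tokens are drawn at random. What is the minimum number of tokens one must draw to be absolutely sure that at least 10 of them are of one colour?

Put each drawn token into a box by colour. The largest draw with every box below 10 takes min(count, 9) from each colour.
Σ min(cᵢ, 9) = 9 + 9 + 9 + 9 + 9 + 9 + 9 = 63.
Draw number 63 + 1 = 64 must push one box to 10.

64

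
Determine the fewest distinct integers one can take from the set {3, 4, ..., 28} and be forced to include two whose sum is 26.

Group the elements by complementary pair {x, 26−x}: {3,23}, {4,22}, {5,21}, …, giving 10 two-element pairs, the single value 13 (it cannot pair with itself since the integers are distinct), and 5 integers whose partner 26−x falls outside [3,28].
By pigeonhole, treating each of those 16 groups as a pigeonhole, one can pick one integer per group — 16 integers — with no two summing to 26.
The 17th integer lands in an occupied pair, forcing a sum of 26.

17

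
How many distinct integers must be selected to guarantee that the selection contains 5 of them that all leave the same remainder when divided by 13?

Pigeonhole: the 13 residue classes mod 13 are the pigeonholes.
With 52 integers one could put 4 in each residue class and have no class reach 5.
The 53rd integer pushes some class to 5, so 13·4 + 1 = 53.

53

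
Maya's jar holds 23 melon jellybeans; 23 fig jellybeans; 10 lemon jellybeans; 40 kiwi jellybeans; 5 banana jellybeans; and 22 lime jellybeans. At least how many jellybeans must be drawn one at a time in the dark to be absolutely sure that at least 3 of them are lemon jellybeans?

In the worst case for collecting lemon jellybeans, every non-lemon jellybean comes out first.
There are 23 + 23 + 40 + 5 + 22 = 113 non-lemon jellybeans altogether.
After those, each further jellybean must be lemon, so 113 + 3 = 116 draws guarantee 3 lemon jellybeans.

116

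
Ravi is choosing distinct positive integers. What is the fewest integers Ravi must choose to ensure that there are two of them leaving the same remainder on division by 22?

23

The 22 residue classes mod 22 are the pigeonholes.
With 22 integers one could put 1 in each residue class and have no class reach 2.
The 23rd integer pushes some class to 2, so 22·1 + 1 = 23.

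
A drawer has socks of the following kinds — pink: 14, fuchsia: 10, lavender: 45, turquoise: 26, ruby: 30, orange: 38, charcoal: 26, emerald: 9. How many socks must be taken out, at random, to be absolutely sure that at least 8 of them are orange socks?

168

In the worst case for collecting orange socks, every non-orange sock comes out first.
There are 14 + 10 + 45 + 26 + 30 + 26 + 9 = 160 non-orange socks altogether.
After those, each further sock must be orange, so 160 + 8 = 168 draws guarantee 8 orange socks.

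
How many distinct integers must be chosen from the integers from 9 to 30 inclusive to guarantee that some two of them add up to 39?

12

Group the elements by complementary pair {x, 39−x}: {9,30}, {10,29}, {11,28}, …, giving 11 two-element pairs.
Pigeonhole: treating each of those 11 groups as a pigeonhole, one can pick one integer per group — 11 integers — with no two summing to 39.
The 12th integer lands in an occupied pair, forcing a sum of 39.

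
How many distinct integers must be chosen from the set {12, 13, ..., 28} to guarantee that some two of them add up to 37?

A set avoiding the sum 37 can contain at most one of each pair {x, 37−x}, plus the 3 elements whose complement lies outside the range.
The integers 19, …, 28 (10 of them) are such a set: any two sum to at least 19+20 = 39 > 37.
Pigeonhole: any 11th integer completes one of the 7 pairs, so 11 choices force a sum of 37.

11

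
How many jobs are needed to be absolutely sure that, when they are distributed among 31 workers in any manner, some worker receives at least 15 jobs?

With 434 jobs one could put exactly 14 in each of the 31 workers, and no worker would reach 15.
Pigeonhole: one more job must land in a worker that already has 14, giving it 15.
So 31 × 14 + 1 = 435 jobs are required.

435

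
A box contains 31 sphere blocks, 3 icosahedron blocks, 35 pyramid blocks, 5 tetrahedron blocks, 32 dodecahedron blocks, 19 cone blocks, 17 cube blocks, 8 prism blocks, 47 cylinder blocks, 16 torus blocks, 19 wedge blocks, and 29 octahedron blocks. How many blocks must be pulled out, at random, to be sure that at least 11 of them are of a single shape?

107

Put each drawn block into a box by shape. The largest draw with every box below 11 takes min(count, 10) from each shape; shapes with fewer than 10 contribute all they have.
Σ min(cᵢ, 10) = 10 + 3 + 10 + 5 + 10 + 10 + 10 + 8 + 10 + 10 + 10 + 10 = 106.
Draw number 106 + 1 = 107 must push one box to 11.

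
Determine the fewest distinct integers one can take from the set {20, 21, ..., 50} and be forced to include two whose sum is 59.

22

Group the elements by complementary pair {x, 59−x}: {20,39}, {21,38}, {22,37}, …, giving 10 two-element pairs and 11 integers whose partner 59−x falls outside [20,50].
Treating each of those 21 groups as a pigeonhole, one can pick one integer per group — 21 integers — with no two summing to 59.
The 22nd integer lands in an occupied pair, forcing a sum of 59.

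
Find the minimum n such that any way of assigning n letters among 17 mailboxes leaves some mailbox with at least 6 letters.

86

With 85 letters one could put exactly 5 in each of the 17 mailboxes, and no mailbox would reach 6.
One more letter must land in a mailbox that already has 5, giving it 6.
So 17 × 5 + 1 = 86 letters are required.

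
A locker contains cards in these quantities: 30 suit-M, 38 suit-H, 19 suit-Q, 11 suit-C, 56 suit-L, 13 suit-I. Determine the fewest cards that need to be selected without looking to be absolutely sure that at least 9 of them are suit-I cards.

163

In the worst case for collecting suit-I cards, every non-suit-I card comes out first.
There are 30 + 38 + 19 + 11 + 56 = 154 non-suit-I cards altogether.
After those, each further card must be suit-I, so 154 + 9 = 163 draws guarantee 9 suit-I cards.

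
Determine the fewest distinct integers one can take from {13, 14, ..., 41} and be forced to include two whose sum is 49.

18

Two chosen integers sum to 49 exactly when both halves of some pair {x, 49−x} with 13 ≤ x ≤ 49−x ≤ 36 are chosen — 12 such pairs.
The remaining 5 elements (those with no distinct partner in range) can never complete a 49-sum, so the worst case takes all of them and one from each pair: 5 + 12 = 17.
By the pigeonhole principle, the 18th integer has to be the second member of some pair, so 17 + 1 = 18.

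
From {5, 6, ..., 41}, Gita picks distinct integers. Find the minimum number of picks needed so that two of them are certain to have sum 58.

26

Two chosen integers sum to 58 exactly when both halves of some pair {x, 58−x} with 17 ≤ x ≤ 58−x ≤ 41 are chosen — 12 such pairs.
The remaining 13 elements (those with no distinct partner in range) can never complete a 58-sum, so the worst case takes all of them and one from each pair: 13 + 12 = 25.
By pigeonhole, the 26th integer has to be the second member of some pair, so 25 + 1 = 26.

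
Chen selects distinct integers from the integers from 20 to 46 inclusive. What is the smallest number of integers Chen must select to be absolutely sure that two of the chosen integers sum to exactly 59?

18

A set avoiding the sum 59 can contain at most one of each pair {x, 59−x}, plus the 7 elements whose complement lies outside the range.
The integers 30, …, 46 (17 of them) are such a set: any two sum to at least 30+31 = 61 > 59.
Any 18th integer completes one of the 10 pairs, so 18 choices force a sum of 59.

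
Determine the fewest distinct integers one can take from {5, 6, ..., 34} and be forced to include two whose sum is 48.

21

A set avoiding the sum 48 can contain at most one of each pair {x, 48−x}, plus the 10 elements whose complement lies outside the range or equal to its own complement.
The integers 5, …, 24 (20 of them) are such a set: any two sum to at least 5+6 = 11 and at most 23+24 = 47 < 48.
By pigeonhole, any 21st integer completes one of the 10 pairs, so 21 choices force a sum of 48.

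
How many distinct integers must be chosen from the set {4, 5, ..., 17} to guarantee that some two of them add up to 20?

Two chosen integers sum to 20 exactly when both halves of some pair {x, 20−x} with 4 ≤ x ≤ 20−x ≤ 16 are chosen — 6 such pairs.
The remaining 2 elements (those with no distinct partner in range) can never complete a 20-sum, so the worst case takes all of them and one from each pair: 2 + 6 = 8.
The 9th integer has to be the second member of some pair, so 8 + 1 = 9.

9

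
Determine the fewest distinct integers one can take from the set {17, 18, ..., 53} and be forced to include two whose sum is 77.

Group the elements by complementary pair {x, 77−x}: {24,53}, {25,52}, {26,51}, …, giving 15 two-element pairs and 7 integers whose partner 77−x falls outside [17,53].
Treating each of those 22 groups as a pigeonhole, one can pick one integer per group — 22 integers — with no two summing to 77.
The 23rd integer lands in an occupied pair, forcing a sum of 77.

23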